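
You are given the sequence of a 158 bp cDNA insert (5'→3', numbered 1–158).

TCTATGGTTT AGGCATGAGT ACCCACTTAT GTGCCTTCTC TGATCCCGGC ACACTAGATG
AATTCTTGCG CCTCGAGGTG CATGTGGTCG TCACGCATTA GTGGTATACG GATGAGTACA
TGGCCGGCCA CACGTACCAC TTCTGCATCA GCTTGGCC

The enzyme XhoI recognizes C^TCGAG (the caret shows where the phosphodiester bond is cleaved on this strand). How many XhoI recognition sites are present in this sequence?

CTCGAG occurs starting at position 72.
XhoI cuts at 1 site.

1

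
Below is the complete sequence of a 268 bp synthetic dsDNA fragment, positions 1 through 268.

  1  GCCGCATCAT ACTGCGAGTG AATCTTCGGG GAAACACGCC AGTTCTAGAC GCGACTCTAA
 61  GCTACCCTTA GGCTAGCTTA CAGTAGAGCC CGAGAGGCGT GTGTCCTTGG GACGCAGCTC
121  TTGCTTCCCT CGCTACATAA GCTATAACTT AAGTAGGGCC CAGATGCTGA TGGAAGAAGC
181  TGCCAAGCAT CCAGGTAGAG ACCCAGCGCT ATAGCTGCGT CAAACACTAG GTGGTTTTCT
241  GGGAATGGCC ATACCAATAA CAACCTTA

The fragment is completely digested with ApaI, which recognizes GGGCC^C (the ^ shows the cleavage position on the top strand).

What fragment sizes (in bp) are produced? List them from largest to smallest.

160, 108 bp

The ApaI site (GGGCCC) starts at position 156.
ApaI cuts after base 5 of each site (before the last base), so after position 160.
Linear molecule, 1 cut → 2 fragments:
  1–160 → 160 bp
  161–268 → 108 bp
Sorted largest to smallest: 160, 108 bp.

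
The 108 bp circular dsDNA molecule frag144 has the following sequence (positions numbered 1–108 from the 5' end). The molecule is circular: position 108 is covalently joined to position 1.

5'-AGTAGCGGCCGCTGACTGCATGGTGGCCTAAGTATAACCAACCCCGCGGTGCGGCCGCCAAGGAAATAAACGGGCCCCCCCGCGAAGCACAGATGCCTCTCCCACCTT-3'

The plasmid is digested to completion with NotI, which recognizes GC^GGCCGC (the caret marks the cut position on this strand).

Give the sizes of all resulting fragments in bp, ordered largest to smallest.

62, 46 bp

NotI sites (GCGGCCGC) start at positions 5, 51.
NotI cuts after base 2 of each site, so after positions 6, 52.
Circular molecule, 2 cuts → 2 fragments:
  7–52 → 46 bp
  53–108 then 1–6 → 56 + 6 = 62 bp
Sorted largest to smallest: 62, 46 bp.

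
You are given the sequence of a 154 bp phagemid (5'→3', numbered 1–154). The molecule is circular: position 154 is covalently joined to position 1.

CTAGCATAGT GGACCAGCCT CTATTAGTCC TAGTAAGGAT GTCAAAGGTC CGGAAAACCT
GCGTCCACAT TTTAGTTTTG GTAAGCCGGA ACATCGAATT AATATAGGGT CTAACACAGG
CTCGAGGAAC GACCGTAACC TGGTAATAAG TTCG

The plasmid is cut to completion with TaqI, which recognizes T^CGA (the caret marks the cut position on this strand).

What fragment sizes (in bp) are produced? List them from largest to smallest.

126, 28 bp

TaqI sites (TCGA) start at positions 94, 122.
TaqI cuts after the first base of each site, so after positions 94, 122.
Circular molecule, 2 cuts → 2 fragments:
  95–122 → 28 bp
  123–154 then 1–94 → 32 + 94 = 126 bp
Sorted largest to smallest: 126, 28 bp.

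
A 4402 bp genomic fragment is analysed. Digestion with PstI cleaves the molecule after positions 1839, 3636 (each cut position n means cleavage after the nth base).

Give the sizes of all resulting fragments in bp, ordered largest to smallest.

Linear molecule, 2 cuts → 3 fragments:
  1839 − 0 = 1839 bp
  3636 − 1839 = 1797 bp
  4402 − 3636 = 766 bp
Sorted largest to smallest: 1839, 1797, 766 bp.

1839, 1797, 766 bp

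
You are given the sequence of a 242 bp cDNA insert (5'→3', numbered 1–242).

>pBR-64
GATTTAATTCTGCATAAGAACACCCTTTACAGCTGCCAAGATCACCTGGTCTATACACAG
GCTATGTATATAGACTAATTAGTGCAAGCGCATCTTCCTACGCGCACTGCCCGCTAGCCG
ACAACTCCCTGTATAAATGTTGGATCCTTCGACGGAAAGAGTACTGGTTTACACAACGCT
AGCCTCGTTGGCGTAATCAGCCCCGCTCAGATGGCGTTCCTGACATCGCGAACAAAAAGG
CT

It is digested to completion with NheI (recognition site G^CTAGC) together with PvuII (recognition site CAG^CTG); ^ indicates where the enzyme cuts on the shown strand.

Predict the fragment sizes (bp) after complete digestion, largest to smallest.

81, 65, 64, 32 bp

NheI sites (GCTAGC) start at positions 113, 178.
NheI cuts after the first base of each site, so after positions 113, 178.
The PvuII site (CAGCTG) starts at position 30.
PvuII cuts after base 3 of each site, so after position 32.
Combined cut positions: 32, 113, 178.
Linear molecule, 3 cuts → 4 fragments:
  1–32 → 32 bp
  33–113 → 81 bp
  114–178 → 65 bp
  179–242 → 64 bp
Sorted largest to smallest: 81, 65, 64, 32 bp.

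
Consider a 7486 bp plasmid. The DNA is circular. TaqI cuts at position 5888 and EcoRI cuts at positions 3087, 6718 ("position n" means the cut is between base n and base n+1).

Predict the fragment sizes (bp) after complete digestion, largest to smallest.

3855, 2801, 830 bp

Combined cut positions (sorted): 3087, 5888, 6718.
Circular molecule, 3 cuts → 3 fragments:
  5888 − 3087 = 2801 bp
  6718 − 5888 = 830 bp
  wrap: 7486 − 6718 + 3087 = 3855 bp
Sorted largest to smallest: 3855, 2801, 830 bp.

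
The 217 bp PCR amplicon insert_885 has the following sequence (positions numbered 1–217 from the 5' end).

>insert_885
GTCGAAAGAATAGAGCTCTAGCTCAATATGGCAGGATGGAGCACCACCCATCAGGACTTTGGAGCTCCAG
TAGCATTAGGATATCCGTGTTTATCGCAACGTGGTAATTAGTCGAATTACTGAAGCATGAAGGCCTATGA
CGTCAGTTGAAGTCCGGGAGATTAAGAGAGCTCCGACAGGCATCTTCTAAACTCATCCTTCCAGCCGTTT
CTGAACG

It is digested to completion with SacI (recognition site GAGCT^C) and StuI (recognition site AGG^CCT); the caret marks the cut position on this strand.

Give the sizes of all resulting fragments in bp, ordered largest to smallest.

SacI sites (GAGCTC) start at positions 13, 62, 168.
SacI cuts after base 5 of each site (before the last base), so after positions 17, 66, 172.
The StuI site (AGGCCT) starts at position 131.
StuI cuts after base 3 of each site, so after position 133.
Combined cut positions: 17, 66, 133, 172.
Linear molecule, 4 cuts → 5 fragments:
  1–17 → 17 bp
  18–66 → 49 bp
  67–133 → 67 bp
  134–172 → 39 bp
  173–217 → 45 bp
Sorted largest to smallest: 67, 49, 45, 39, 17 bp.

67, 49, 45, 39, 17 bp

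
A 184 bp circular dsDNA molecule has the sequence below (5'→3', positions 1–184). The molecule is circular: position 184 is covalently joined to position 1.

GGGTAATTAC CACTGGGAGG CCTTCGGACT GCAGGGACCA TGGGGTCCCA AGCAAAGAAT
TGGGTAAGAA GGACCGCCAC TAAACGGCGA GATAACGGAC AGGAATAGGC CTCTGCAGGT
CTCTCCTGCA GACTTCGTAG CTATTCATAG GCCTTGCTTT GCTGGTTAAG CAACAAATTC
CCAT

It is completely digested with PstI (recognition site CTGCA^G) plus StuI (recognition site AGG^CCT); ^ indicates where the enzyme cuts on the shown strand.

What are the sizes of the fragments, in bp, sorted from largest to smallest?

76, 53, 21, 13, 13, 8 bp

PstI sites (CTGCAG) start at positions 29, 113, 126.
PstI cuts after base 5 of each site (before the last base), so after positions 33, 117, 130.
StuI sites (AGGCCT) start at positions 18, 107, 149.
StuI cuts after base 3 of each site, so after positions 20, 109, 151.
Combined cut positions: 20, 33, 109, 117, 130, 151.
Circular molecule, 6 cuts → 6 fragments:
  21–33 → 13 bp
  34–109 → 76 bp
  110–117 → 8 bp
  118–130 → 13 bp
  131–151 → 21 bp
  152–184 then 1–20 → 33 + 20 = 53 bp
Sorted largest to smallest: 76, 53, 21, 13, 13, 8 bp.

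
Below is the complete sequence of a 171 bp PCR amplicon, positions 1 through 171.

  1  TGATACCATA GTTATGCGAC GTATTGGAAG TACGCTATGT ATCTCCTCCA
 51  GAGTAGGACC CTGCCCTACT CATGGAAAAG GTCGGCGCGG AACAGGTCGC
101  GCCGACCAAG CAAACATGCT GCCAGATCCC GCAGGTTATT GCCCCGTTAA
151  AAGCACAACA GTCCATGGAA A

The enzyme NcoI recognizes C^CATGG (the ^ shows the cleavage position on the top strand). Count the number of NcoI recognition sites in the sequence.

CCATGG occurs starting at position 163.
NcoI cuts at 1 site.

1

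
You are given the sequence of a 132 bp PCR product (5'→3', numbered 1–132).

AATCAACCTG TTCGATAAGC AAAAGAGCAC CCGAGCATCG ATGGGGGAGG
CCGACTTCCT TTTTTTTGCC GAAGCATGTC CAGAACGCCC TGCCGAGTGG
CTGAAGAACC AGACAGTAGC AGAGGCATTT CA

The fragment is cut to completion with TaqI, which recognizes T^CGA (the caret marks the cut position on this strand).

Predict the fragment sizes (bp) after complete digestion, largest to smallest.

94, 26, 12 bp

TaqI sites (TCGA) start at positions 12, 38.
TaqI cuts after the first base of each site, so after positions 12, 38.
Linear molecule, 2 cuts → 3 fragments:
  1–12 → 12 bp
  13–38 → 26 bp
  39–132 → 94 bp
Sorted largest to smallest: 94, 26, 12 bp.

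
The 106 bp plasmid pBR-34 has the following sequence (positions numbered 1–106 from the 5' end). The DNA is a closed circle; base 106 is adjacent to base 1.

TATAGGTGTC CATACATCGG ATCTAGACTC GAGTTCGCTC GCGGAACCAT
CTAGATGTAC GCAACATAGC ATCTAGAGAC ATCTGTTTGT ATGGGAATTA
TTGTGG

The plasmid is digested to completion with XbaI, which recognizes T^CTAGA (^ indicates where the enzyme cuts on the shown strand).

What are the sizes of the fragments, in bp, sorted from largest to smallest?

XbaI sites (TCTAGA) start at positions 22, 50, 72.
XbaI cuts after the first base of each site, so after positions 22, 50, 72.
Circular molecule, 3 cuts → 3 fragments:
  23–50 → 28 bp
  51–72 → 22 bp
  73–106 then 1–22 → 34 + 22 = 56 bp
Sorted largest to smallest: 56, 28, 22 bp.

56, 28, 22 bp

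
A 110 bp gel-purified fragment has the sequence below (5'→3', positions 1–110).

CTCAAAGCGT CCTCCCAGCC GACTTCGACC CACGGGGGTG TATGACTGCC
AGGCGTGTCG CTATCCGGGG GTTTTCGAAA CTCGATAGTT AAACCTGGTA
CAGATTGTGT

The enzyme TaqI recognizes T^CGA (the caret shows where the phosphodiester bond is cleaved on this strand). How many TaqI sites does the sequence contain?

TCGA occurs starting at positions 25, 75, 82.
TaqI cuts at 3 sites.

3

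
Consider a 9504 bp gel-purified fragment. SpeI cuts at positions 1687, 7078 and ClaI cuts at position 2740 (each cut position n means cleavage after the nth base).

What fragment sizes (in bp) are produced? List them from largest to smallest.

4338, 2426, 1687, 1053 bp

Combined cut positions (sorted): 1687, 2740, 7078.
Linear molecule, 3 cuts → 4 fragments:
  1687 − 0 = 1687 bp
  2740 − 1687 = 1053 bp
  7078 − 2740 = 4338 bp
  9504 − 7078 = 2426 bp
Sorted largest to smallest: 4338, 2426, 1687, 1053 bp.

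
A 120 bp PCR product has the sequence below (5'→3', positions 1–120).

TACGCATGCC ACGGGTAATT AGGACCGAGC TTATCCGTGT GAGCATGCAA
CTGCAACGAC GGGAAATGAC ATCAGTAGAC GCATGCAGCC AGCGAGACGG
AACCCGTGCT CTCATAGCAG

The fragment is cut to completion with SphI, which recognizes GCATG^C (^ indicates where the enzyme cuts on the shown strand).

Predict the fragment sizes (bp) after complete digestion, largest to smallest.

SphI sites (GCATGC) start at positions 4, 43, 81.
SphI cuts after base 5 of each site (before the last base), so after positions 8, 47, 85.
Linear molecule, 3 cuts → 4 fragments:
  1–8 → 8 bp
  9–47 → 39 bp
  48–85 → 38 bp
  86–120 → 35 bp
Sorted largest to smallest: 39, 38, 35, 8 bp.

39, 38, 35, 8 bp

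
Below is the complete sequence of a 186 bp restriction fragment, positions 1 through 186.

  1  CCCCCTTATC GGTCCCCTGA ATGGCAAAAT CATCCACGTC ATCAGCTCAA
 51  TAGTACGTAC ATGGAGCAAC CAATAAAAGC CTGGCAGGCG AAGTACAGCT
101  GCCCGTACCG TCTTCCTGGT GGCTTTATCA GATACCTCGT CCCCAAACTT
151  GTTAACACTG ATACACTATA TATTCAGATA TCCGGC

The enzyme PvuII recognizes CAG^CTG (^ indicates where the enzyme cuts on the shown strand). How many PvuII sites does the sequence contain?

CAGCTG occurs starting at position 96.
PvuII cuts at 1 site.

1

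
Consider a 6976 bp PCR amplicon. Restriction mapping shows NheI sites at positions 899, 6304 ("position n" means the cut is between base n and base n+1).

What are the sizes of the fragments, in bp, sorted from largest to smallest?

5405, 899, 672 bp

Linear molecule, 2 cuts → 3 fragments:
  899 − 0 = 899 bp
  6304 − 899 = 5405 bp
  6976 − 6304 = 672 bp
Sorted largest to smallest: 5405, 899, 672 bp.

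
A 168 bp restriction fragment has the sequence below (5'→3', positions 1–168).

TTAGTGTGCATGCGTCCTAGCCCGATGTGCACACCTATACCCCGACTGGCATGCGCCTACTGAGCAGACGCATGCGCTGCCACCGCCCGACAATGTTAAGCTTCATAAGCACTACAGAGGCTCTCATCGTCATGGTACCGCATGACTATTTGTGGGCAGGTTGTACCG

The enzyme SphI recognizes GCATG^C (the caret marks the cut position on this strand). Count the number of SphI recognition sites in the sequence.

3

GCATGC occurs starting at positions 8, 49, 70.
SphI cuts at 3 sites.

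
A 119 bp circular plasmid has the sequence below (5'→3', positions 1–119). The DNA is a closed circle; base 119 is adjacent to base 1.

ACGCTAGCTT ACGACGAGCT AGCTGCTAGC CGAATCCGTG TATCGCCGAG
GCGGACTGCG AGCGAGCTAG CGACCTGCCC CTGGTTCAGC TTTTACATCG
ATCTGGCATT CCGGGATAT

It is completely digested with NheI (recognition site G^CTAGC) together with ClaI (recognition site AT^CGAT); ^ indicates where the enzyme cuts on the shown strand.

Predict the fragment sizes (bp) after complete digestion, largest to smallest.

NheI sites (GCTAGC) start at positions 3, 18, 25, 66.
NheI cuts after the first base of each site, so after positions 3, 18, 25, 66.
The ClaI site (ATCGAT) starts at position 97.
ClaI cuts after base 2 of each site, so after position 98.
Combined cut positions: 3, 18, 25, 66, 98.
Circular molecule, 5 cuts → 5 fragments:
  4–18 → 15 bp
  19–25 → 7 bp
  26–66 → 41 bp
  67–98 → 32 bp
  99–119 then 1–3 → 21 + 3 = 24 bp
Sorted largest to smallest: 41, 32, 24, 15, 7 bp.

41, 32, 24, 15, 7 bp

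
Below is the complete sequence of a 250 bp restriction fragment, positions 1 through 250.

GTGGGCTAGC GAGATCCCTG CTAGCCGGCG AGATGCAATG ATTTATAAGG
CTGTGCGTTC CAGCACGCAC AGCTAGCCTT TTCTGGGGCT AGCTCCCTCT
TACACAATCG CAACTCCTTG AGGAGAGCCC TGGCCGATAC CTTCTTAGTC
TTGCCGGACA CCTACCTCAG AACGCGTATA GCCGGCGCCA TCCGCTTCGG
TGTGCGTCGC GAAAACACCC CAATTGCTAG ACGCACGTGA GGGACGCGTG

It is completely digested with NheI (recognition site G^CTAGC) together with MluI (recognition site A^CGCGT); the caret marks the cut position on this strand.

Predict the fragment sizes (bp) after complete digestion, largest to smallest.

84, 72, 52, 16, 15, 6, 5 bp

NheI sites (GCTAGC) start at positions 5, 20, 72, 88.
NheI cuts after the first base of each site, so after positions 5, 20, 72, 88.
MluI sites (ACGCGT) start at positions 172, 244.
MluI cuts after the first base of each site, so after positions 172, 244.
Combined cut positions: 5, 20, 72, 88, 172, 244.
Linear molecule, 6 cuts → 7 fragments:
  1–5 → 5 bp
  6–20 → 15 bp
  21–72 → 52 bp
  73–88 → 16 bp
  89–172 → 84 bp
  173–244 → 72 bp
  245–250 → 6 bp
Sorted largest to smallest: 84, 72, 52, 16, 15, 6, 5 bp.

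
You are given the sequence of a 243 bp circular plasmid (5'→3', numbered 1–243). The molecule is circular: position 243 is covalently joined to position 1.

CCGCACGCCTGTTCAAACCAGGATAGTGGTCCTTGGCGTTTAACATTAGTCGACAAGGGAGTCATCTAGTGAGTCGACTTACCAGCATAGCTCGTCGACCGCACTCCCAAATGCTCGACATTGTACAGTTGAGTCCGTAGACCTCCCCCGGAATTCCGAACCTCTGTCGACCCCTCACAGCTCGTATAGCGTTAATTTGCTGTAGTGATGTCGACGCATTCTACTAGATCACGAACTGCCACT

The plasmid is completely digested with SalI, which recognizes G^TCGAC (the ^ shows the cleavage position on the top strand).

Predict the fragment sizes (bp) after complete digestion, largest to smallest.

SalI sites (GTCGAC) start at positions 49, 73, 94, 166, 210.
SalI cuts after the first base of each site, so after positions 49, 73, 94, 166, 210.
Circular molecule, 5 cuts → 5 fragments:
  50–73 → 24 bp
  74–94 → 21 bp
  95–166 → 72 bp
  167–210 → 44 bp
  211–243 then 1–49 → 33 + 49 = 82 bp
Sorted largest to smallest: 82, 72, 44, 24, 21 bp.

82, 72, 44, 24, 21 bp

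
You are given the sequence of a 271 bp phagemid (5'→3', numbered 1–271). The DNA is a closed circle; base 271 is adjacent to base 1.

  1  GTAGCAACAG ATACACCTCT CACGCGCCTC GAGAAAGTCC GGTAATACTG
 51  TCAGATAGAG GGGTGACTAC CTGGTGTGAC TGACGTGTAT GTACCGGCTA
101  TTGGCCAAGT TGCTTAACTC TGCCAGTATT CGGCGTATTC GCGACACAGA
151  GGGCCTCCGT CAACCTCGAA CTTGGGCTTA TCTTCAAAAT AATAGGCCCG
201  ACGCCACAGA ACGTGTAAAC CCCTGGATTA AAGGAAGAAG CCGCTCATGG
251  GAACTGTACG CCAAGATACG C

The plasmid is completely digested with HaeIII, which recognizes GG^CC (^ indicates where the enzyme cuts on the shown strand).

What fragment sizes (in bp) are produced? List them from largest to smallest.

179, 49, 43 bp

HaeIII sites (GGCC) start at positions 103, 152, 195.
HaeIII cuts after base 2 of each site, so after positions 104, 153, 196.
Circular molecule, 3 cuts → 3 fragments:
  105–153 → 49 bp
  154–196 → 43 bp
  197–271 then 1–104 → 75 + 104 = 179 bp
Sorted largest to smallest: 179, 49, 43 bp.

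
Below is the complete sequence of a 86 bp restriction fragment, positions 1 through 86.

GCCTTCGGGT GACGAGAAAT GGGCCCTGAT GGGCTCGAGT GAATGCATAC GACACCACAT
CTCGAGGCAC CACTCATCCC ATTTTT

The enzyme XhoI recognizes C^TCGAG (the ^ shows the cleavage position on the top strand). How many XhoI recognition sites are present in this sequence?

CTCGAG occurs starting at positions 34, 61.
XhoI cuts at 2 sites.

2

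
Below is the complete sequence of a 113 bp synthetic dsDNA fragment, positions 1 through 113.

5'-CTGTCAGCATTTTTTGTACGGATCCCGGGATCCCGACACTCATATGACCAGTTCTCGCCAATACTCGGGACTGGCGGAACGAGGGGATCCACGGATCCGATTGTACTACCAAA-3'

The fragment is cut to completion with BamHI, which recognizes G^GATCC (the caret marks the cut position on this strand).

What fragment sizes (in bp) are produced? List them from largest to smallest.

57, 20, 20, 8, 8 bp

BamHI sites (GGATCC) start at positions 20, 28, 85, 93.
BamHI cuts after the first base of each site, so after positions 20, 28, 85, 93.
Linear molecule, 4 cuts → 5 fragments:
  1–20 → 20 bp
  21–28 → 8 bp
  29–85 → 57 bp
  86–93 → 8 bp
  94–113 → 20 bp
Sorted largest to smallest: 57, 20, 20, 8, 8 bp.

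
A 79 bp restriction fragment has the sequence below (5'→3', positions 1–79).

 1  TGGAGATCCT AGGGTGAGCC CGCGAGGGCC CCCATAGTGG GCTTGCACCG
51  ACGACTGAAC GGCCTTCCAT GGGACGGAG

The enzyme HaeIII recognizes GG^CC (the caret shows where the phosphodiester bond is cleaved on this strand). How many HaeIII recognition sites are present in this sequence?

GGCC occurs starting at positions 27, 61.
HaeIII cuts at 2 sites.

2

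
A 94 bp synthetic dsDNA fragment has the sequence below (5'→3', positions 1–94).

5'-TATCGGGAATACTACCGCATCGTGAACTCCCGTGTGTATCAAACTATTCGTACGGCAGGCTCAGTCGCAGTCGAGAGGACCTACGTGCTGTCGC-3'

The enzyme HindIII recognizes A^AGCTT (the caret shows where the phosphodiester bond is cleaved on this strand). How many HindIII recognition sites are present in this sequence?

0

No occurrence of AAGCTT is present in the sequence.
HindIII does not cut: 0 sites.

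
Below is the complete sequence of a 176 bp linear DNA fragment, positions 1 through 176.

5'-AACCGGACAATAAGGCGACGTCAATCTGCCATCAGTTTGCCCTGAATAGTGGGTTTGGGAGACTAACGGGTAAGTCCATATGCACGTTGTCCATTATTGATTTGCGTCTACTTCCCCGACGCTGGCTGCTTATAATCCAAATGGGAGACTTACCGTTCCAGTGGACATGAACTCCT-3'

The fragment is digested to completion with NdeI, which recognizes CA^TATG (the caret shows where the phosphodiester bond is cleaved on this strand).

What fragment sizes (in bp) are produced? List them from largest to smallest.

The NdeI site (CATATG) starts at position 77.
NdeI cuts after base 2 of each site, so after position 78.
Linear molecule, 1 cut → 2 fragments:
  1–78 → 78 bp
  79–176 → 98 bp
Sorted largest to smallest: 98, 78 bp.

98, 78 bp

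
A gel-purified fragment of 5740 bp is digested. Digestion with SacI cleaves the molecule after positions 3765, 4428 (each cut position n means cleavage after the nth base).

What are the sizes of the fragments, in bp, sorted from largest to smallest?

3765, 1312, 663 bp

Linear molecule, 2 cuts → 3 fragments:
  3765 − 0 = 3765 bp
  4428 − 3765 = 663 bp
  5740 − 4428 = 1312 bp
Sorted largest to smallest: 3765, 1312, 663 bp.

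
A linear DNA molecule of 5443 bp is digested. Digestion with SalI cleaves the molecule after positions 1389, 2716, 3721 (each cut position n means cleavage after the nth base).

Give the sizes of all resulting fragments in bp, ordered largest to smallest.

1722, 1389, 1327, 1005 bp

Linear molecule, 3 cuts → 4 fragments:
  1389 − 0 = 1389 bp
  2716 − 1389 = 1327 bp
  3721 − 2716 = 1005 bp
  5443 − 3721 = 1722 bp
Sorted largest to smallest: 1722, 1389, 1327, 1005 bp.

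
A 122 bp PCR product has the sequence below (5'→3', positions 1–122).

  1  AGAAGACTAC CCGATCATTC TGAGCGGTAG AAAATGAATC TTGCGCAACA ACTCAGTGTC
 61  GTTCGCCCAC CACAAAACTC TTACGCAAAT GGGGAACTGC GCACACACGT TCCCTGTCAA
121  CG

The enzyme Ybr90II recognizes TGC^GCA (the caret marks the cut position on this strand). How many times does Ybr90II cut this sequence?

2

TGCGCA occurs starting at positions 42, 98.
Ybr90II cuts at 2 sites.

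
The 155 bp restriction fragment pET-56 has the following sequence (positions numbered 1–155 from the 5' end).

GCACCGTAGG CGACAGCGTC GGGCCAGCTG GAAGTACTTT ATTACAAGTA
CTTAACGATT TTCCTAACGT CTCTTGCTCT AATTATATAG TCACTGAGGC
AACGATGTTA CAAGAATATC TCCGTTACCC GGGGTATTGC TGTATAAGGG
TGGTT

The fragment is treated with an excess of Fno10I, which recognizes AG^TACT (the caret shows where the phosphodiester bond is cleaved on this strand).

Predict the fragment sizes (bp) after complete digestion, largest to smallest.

107, 34, 14 bp

Fno10I sites (AGTACT) start at positions 33, 47.
Fno10I cuts after base 2 of each site, so after positions 34, 48.
Linear molecule, 2 cuts → 3 fragments:
  1–34 → 34 bp
  35–48 → 14 bp
  49–155 → 107 bp
Sorted largest to smallest: 107, 34, 14 bp.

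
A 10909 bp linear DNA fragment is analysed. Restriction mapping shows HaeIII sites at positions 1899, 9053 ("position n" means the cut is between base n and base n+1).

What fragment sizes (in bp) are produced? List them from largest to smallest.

Linear molecule, 2 cuts → 3 fragments:
  1899 − 0 = 1899 bp
  9053 − 1899 = 7154 bp
  10909 − 9053 = 1856 bp
Sorted largest to smallest: 7154, 1899, 1856 bp.

7154, 1899, 1856 bp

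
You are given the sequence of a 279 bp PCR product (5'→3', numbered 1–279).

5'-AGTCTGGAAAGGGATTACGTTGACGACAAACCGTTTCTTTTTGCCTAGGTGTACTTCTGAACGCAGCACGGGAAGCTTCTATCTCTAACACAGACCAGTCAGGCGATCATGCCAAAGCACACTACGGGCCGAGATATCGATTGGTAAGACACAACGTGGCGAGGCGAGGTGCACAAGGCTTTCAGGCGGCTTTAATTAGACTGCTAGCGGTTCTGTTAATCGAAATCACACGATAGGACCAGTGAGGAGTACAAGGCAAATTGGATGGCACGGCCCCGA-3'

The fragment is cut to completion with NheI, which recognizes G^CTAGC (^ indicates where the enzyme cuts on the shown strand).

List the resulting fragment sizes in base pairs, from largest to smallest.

The NheI site (GCTAGC) starts at position 203.
NheI cuts after the first base of each site, so after position 203.
Linear molecule, 1 cut → 2 fragments:
  1–203 → 203 bp
  204–279 → 76 bp
Sorted largest to smallest: 203, 76 bp.

203, 76 bp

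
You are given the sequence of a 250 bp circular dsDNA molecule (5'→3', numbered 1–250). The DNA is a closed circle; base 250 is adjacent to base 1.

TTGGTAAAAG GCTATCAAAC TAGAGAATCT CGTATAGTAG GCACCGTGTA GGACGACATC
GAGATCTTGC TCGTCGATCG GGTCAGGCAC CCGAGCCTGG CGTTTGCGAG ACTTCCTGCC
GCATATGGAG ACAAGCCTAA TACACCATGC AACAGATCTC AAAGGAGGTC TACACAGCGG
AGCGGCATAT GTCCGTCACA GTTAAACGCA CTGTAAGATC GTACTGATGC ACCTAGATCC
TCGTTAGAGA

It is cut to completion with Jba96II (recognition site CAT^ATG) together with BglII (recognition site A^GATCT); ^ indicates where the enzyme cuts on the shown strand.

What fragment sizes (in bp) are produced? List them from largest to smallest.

Jba96II sites (CATATG) start at positions 122, 186.
Jba96II cuts after base 3 of each site, so after positions 124, 188.
BglII sites (AGATCT) start at positions 62, 154.
BglII cuts after the first base of each site, so after positions 62, 154.
Combined cut positions: 62, 124, 154, 188.
Circular molecule, 4 cuts → 4 fragments:
  63–124 → 62 bp
  125–154 → 30 bp
  155–188 → 34 bp
  189–250 then 1–62 → 62 + 62 = 124 bp
Sorted largest to smallest: 124, 62, 34, 30 bp.

124, 62, 34, 30 bp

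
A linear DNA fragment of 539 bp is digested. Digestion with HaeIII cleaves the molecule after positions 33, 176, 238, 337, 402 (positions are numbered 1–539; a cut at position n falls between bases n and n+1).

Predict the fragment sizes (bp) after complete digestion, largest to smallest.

143, 137, 99, 65, 62, 33 bp

Linear molecule, 5 cuts → 6 fragments:
  33 − 0 = 33 bp
  176 − 33 = 143 bp
  238 − 176 = 62 bp
  337 − 238 = 99 bp
  402 − 337 = 65 bp
  539 − 402 = 137 bp
Sorted largest to smallest: 143, 137, 99, 65, 62, 33 bp.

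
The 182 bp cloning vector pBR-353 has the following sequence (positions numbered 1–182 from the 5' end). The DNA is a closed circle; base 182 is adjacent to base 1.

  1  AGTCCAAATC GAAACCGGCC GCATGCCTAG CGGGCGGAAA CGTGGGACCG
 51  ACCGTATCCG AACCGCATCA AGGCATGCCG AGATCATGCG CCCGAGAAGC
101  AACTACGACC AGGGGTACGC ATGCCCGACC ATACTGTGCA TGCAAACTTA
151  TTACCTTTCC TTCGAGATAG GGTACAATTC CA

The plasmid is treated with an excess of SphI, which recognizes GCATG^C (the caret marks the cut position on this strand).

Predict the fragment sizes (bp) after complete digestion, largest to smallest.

65, 52, 46, 19 bp

SphI sites (GCATGC) start at positions 21, 73, 119, 138.
SphI cuts after base 5 of each site (before the last base), so after positions 25, 77, 123, 142.
Circular molecule, 4 cuts → 4 fragments:
  26–77 → 52 bp
  78–123 → 46 bp
  124–142 → 19 bp
  143–182 then 1–25 → 40 + 25 = 65 bp
Sorted largest to smallest: 65, 52, 46, 19 bp.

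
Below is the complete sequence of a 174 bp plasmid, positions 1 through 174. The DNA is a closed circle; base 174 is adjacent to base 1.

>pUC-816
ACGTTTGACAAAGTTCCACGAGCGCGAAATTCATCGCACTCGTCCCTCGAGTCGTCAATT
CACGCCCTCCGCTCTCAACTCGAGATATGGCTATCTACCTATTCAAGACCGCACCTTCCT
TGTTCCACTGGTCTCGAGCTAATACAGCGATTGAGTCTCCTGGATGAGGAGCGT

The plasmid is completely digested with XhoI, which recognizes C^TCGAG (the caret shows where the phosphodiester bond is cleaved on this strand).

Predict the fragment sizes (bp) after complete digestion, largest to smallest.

87, 54, 33 bp

XhoI sites (CTCGAG) start at positions 46, 79, 133.
XhoI cuts after the first base of each site, so after positions 46, 79, 133.
Circular molecule, 3 cuts → 3 fragments:
  47–79 → 33 bp
  80–133 → 54 bp
  134–174 then 1–46 → 41 + 46 = 87 bp
Sorted largest to smallest: 87, 54, 33 bp.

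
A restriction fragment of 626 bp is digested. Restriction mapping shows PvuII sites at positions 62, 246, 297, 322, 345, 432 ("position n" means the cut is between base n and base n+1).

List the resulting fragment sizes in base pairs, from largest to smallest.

Linear molecule, 6 cuts → 7 fragments:
  62 − 0 = 62 bp
  246 − 62 = 184 bp
  297 − 246 = 51 bp
  322 − 297 = 25 bp
  345 − 322 = 23 bp
  432 − 345 = 87 bp
  626 − 432 = 194 bp
Sorted largest to smallest: 194, 184, 87, 62, 51, 25, 23 bp.

194, 184, 87, 62, 51, 25, 23 bp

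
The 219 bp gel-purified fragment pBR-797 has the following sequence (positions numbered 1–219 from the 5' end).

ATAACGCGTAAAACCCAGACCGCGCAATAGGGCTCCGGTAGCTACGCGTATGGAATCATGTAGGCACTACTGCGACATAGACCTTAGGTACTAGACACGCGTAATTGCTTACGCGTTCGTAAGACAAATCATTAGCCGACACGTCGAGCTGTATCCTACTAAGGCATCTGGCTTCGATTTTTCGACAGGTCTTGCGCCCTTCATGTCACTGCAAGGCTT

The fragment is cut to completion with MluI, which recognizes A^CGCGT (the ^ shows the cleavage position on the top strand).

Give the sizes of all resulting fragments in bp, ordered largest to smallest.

MluI sites (ACGCGT) start at positions 4, 44, 97, 111.
MluI cuts after the first base of each site, so after positions 4, 44, 97, 111.
Linear molecule, 4 cuts → 5 fragments:
  1–4 → 4 bp
  5–44 → 40 bp
  45–97 → 53 bp
  98–111 → 14 bp
  112–219 → 108 bp
Sorted largest to smallest: 108, 53, 40, 14, 4 bp.

108, 53, 40, 14, 4 bp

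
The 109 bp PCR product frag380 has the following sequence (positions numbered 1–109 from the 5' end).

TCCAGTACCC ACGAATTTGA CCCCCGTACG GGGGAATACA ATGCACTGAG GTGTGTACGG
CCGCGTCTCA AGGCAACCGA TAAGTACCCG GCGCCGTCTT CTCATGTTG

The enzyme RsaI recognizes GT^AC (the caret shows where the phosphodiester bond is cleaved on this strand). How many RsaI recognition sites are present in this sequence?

GTAC occurs starting at positions 5, 26, 55, 84.
RsaI cuts at 4 sites.

4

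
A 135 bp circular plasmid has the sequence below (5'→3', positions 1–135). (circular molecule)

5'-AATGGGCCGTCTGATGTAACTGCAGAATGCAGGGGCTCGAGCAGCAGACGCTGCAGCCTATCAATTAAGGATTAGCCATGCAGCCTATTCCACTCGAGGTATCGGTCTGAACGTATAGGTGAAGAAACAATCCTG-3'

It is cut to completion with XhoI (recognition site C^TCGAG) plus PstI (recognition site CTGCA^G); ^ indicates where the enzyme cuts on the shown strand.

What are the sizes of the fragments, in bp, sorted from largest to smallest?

66, 38, 19, 12 bp

XhoI sites (CTCGAG) start at positions 36, 93.
XhoI cuts after the first base of each site, so after positions 36, 93.
PstI sites (CTGCAG) start at positions 20, 51.
PstI cuts after base 5 of each site (before the last base), so after positions 24, 55.
Combined cut positions: 24, 36, 55, 93.
Circular molecule, 4 cuts → 4 fragments:
  25–36 → 12 bp
  37–55 → 19 bp
  56–93 → 38 bp
  94–135 then 1–24 → 42 + 24 = 66 bp
Sorted largest to smallest: 66, 38, 19, 12 bp.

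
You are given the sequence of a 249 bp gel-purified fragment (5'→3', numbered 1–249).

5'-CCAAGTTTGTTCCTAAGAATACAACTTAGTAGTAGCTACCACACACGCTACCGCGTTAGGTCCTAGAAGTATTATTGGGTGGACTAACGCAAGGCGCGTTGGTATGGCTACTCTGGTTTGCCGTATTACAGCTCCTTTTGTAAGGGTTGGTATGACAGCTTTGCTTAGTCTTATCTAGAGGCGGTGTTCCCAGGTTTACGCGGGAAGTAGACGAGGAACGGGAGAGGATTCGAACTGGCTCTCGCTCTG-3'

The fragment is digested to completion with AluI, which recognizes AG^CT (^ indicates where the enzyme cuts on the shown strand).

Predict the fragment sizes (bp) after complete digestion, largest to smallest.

96, 91, 35, 27 bp

AluI sites (AGCT) start at positions 34, 130, 157.
AluI cuts after base 2 of each site, so after positions 35, 131, 158.
Linear molecule, 3 cuts → 4 fragments:
  1–35 → 35 bp
  36–131 → 96 bp
  132–158 → 27 bp
  159–249 → 91 bp
Sorted largest to smallest: 96, 91, 35, 27 bp.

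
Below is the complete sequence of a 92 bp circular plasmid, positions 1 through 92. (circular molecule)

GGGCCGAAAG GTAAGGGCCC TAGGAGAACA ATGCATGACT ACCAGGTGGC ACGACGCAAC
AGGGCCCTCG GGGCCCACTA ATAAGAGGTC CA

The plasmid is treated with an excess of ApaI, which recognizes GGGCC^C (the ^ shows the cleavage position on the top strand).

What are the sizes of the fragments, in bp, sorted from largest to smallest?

ApaI sites (GGGCCC) start at positions 15, 62, 71.
ApaI cuts after base 5 of each site (before the last base), so after positions 19, 66, 75.
Circular molecule, 3 cuts → 3 fragments:
  20–66 → 47 bp
  67–75 → 9 bp
  76–92 then 1–19 → 17 + 19 = 36 bp
Sorted largest to smallest: 47, 36, 9 bp.

47, 36, 9 bp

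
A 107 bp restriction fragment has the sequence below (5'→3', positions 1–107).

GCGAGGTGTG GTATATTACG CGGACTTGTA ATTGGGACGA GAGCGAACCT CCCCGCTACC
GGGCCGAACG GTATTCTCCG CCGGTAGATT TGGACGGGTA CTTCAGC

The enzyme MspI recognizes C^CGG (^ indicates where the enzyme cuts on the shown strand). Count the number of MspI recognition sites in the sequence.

CCGG occurs starting at positions 59, 81.
MspI cuts at 2 sites.

2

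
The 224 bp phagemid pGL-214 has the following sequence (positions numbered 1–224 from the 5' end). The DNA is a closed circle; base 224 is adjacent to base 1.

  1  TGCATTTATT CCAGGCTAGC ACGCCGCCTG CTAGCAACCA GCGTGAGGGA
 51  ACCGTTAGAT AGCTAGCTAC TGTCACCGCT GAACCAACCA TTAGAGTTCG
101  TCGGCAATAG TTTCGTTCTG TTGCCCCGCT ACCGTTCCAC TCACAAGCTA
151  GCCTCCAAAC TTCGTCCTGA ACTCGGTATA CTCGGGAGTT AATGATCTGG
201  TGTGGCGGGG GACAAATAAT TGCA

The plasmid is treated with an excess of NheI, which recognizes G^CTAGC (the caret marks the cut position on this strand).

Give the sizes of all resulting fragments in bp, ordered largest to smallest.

NheI sites (GCTAGC) start at positions 15, 30, 62, 147.
NheI cuts after the first base of each site, so after positions 15, 30, 62, 147.
Circular molecule, 4 cuts → 4 fragments:
  16–30 → 15 bp
  31–62 → 32 bp
  63–147 → 85 bp
  148–224 then 1–15 → 77 + 15 = 92 bp
Sorted largest to smallest: 92, 85, 32, 15 bp.

92, 85, 32, 15 bp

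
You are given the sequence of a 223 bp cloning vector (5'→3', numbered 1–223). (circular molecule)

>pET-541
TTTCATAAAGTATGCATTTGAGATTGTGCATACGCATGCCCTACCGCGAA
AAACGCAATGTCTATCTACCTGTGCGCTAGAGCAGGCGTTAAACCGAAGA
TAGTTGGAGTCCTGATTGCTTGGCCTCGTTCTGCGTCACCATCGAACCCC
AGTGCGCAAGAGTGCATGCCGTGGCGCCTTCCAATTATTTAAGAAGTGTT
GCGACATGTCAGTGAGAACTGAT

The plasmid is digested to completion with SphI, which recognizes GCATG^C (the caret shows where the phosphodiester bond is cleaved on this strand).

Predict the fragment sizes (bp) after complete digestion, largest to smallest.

130, 93 bp

SphI sites (GCATGC) start at positions 34, 164.
SphI cuts after base 5 of each site (before the last base), so after positions 38, 168.
Circular molecule, 2 cuts → 2 fragments:
  39–168 → 130 bp
  169–223 then 1–38 → 55 + 38 = 93 bp
Sorted largest to smallest: 130, 93 bp.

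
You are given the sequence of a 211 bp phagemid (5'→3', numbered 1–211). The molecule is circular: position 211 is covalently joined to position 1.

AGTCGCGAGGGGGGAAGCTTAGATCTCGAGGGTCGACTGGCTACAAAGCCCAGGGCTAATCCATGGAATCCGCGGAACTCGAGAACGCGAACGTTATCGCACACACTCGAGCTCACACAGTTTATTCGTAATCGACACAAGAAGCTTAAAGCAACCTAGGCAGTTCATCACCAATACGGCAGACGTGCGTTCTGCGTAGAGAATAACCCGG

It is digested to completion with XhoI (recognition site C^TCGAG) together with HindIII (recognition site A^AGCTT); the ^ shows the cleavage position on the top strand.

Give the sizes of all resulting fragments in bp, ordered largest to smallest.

84, 53, 36, 28, 10 bp

XhoI sites (CTCGAG) start at positions 25, 78, 106.
XhoI cuts after the first base of each site, so after positions 25, 78, 106.
HindIII sites (AAGCTT) start at positions 15, 142.
HindIII cuts after the first base of each site, so after positions 15, 142.
Combined cut positions: 15, 25, 78, 106, 142.
Circular molecule, 5 cuts → 5 fragments:
  16–25 → 10 bp
  26–78 → 53 bp
  79–106 → 28 bp
  107–142 → 36 bp
  143–211 then 1–15 → 69 + 15 = 84 bp
Sorted largest to smallest: 84, 53, 36, 28, 10 bp.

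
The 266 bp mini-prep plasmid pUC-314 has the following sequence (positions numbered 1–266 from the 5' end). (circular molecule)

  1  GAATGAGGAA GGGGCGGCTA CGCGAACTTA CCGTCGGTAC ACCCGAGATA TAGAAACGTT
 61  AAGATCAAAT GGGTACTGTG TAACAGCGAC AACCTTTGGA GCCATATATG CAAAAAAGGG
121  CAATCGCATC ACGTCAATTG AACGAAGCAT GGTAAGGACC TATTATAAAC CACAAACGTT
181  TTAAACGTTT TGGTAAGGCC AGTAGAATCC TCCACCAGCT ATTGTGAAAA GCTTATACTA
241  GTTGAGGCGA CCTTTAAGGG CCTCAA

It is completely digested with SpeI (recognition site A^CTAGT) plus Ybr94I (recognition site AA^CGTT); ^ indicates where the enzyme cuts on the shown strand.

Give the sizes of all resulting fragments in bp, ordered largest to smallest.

120, 85, 52, 9 bp

The SpeI site (ACTAGT) starts at position 237.
SpeI cuts after the first base of each site, so after position 237.
Ybr94I sites (AACGTT) start at positions 55, 175, 184.
Ybr94I cuts after base 2 of each site, so after positions 56, 176, 185.
Combined cut positions: 56, 176, 185, 237.
Circular molecule, 4 cuts → 4 fragments:
  57–176 → 120 bp
  177–185 → 9 bp
  186–237 → 52 bp
  238–266 then 1–56 → 29 + 56 = 85 bp
Sorted largest to smallest: 120, 85, 52, 9 bp.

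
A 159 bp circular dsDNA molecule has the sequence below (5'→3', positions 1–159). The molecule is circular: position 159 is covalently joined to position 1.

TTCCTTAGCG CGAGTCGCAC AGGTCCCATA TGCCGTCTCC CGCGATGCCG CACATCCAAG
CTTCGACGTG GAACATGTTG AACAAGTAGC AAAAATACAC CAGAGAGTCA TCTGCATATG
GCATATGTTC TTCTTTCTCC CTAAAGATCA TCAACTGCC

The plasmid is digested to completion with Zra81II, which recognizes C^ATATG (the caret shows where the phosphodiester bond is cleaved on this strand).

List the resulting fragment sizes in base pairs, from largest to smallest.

Zra81II sites (CATATG) start at positions 27, 115, 122.
Zra81II cuts after the first base of each site, so after positions 27, 115, 122.
Circular molecule, 3 cuts → 3 fragments:
  28–115 → 88 bp
  116–122 → 7 bp
  123–159 then 1–27 → 37 + 27 = 64 bp
Sorted largest to smallest: 88, 64, 7 bp.

88, 64, 7 bp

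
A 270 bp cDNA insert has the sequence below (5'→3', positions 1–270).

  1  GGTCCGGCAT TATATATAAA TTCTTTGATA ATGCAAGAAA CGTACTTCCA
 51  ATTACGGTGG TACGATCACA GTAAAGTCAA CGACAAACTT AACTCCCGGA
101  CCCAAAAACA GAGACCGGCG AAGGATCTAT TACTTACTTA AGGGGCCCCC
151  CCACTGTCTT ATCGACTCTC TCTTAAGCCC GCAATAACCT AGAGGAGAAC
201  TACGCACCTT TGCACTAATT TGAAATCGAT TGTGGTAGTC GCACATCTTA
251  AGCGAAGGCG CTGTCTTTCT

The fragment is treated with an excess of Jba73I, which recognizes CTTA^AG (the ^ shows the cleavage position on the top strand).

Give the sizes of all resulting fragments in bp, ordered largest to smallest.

Jba73I sites (CTTAAG) start at positions 137, 172, 247.
Jba73I cuts after base 4 of each site, so after positions 140, 175, 250.
Linear molecule, 3 cuts → 4 fragments:
  1–140 → 140 bp
  141–175 → 35 bp
  176–250 → 75 bp
  251–270 → 20 bp
Sorted largest to smallest: 140, 75, 35, 20 bp.

140, 75, 35, 20 bp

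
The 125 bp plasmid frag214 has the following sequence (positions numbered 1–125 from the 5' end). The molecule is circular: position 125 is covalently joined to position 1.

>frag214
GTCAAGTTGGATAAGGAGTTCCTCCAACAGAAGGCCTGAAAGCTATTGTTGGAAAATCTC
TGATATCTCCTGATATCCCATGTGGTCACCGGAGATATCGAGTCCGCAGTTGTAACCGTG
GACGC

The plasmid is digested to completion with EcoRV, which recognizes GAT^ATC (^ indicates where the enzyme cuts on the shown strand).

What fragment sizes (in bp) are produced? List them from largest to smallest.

93, 22, 10 bp

EcoRV sites (GATATC) start at positions 62, 72, 94.
EcoRV cuts after base 3 of each site, so after positions 64, 74, 96.
Circular molecule, 3 cuts → 3 fragments:
  65–74 → 10 bp
  75–96 → 22 bp
  97–125 then 1–64 → 29 + 64 = 93 bp
Sorted largest to smallest: 93, 22, 10 bp.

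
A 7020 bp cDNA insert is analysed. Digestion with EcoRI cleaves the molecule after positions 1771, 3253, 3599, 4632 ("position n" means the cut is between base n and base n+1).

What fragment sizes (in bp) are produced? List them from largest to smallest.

2388, 1771, 1482, 1033, 346 bp

Linear molecule, 4 cuts → 5 fragments:
  1771 − 0 = 1771 bp
  3253 − 1771 = 1482 bp
  3599 − 3253 = 346 bp
  4632 − 3599 = 1033 bp
  7020 − 4632 = 2388 bp
Sorted largest to smallest: 2388, 1771, 1482, 1033, 346 bp.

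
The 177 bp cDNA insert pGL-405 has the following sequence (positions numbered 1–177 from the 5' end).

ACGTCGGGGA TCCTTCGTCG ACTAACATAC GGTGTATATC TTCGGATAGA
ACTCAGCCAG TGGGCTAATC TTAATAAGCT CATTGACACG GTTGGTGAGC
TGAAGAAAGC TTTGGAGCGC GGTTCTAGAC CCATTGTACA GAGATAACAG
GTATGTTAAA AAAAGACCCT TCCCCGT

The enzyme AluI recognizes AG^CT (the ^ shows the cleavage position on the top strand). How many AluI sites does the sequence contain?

AGCT occurs starting at positions 77, 98, 108.
AluI cuts at 3 sites.

3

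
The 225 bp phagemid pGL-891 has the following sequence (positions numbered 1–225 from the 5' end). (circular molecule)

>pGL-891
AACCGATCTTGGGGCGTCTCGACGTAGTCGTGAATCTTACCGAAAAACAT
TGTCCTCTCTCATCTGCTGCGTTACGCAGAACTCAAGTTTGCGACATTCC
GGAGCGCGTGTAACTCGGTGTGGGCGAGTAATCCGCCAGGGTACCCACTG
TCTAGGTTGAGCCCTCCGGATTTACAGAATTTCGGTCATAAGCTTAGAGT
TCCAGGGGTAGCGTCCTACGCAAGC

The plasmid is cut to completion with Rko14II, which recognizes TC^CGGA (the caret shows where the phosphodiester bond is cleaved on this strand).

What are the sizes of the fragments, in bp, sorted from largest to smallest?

Rko14II sites (TCCGGA) start at positions 98, 165.
Rko14II cuts after base 2 of each site, so after positions 99, 166.
Circular molecule, 2 cuts → 2 fragments:
  100–166 → 67 bp
  167–225 then 1–99 → 59 + 99 = 158 bp
Sorted largest to smallest: 158, 67 bp.

158, 67 bp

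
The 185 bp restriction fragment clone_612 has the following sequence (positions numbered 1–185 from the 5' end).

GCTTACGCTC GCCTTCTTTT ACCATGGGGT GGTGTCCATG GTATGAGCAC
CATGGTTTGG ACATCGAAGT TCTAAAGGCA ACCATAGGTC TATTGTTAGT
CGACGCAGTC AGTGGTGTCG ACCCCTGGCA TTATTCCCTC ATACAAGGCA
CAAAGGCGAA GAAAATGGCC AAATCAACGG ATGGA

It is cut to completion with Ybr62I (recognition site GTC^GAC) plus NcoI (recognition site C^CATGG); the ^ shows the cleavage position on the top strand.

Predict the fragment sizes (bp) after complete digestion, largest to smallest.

Ybr62I sites (GTCGAC) start at positions 99, 117.
Ybr62I cuts after base 3 of each site, so after positions 101, 119.
NcoI sites (CCATGG) start at positions 22, 36, 50.
NcoI cuts after the first base of each site, so after positions 22, 36, 50.
Combined cut positions: 22, 36, 50, 101, 119.
Linear molecule, 5 cuts → 6 fragments:
  1–22 → 22 bp
  23–36 → 14 bp
  37–50 → 14 bp
  51–101 → 51 bp
  102–119 → 18 bp
  120–185 → 66 bp
Sorted largest to smallest: 66, 51, 22, 18, 14, 14 bp.

66, 51, 22, 18, 14, 14 bp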